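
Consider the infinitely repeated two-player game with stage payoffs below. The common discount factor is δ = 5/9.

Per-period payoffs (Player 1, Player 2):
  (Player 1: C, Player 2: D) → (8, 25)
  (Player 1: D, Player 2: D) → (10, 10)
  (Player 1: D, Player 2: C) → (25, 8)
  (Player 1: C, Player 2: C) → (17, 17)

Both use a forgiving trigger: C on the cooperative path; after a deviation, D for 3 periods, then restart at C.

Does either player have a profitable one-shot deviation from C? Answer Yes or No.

Yes

IC: δ+…+δ^3 ≥ (25−17)/(17−10) = 8/7.
At δ = 5/9: partial sum = 1.0357 < 1.1429. Cooperation not sustainable.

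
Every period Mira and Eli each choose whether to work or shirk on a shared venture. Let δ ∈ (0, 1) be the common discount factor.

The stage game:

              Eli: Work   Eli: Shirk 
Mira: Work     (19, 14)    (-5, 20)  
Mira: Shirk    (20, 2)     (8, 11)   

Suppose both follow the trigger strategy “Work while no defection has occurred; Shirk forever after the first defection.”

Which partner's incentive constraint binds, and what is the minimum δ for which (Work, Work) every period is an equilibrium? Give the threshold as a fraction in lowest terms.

Mira: cooperation gives 19 each period; deviation gives 20 once then 8 forever.
  19/(1−δ) ≥ 20 + 8δ/(1−δ) ⇒ δ ≥ 1/12.
Eli: cooperation gives 14 each period; deviation gives 20 once then 11 forever.
  δ ≥ 6/9 = 2/3.
Both must hold, so the binding constraint is Eli's: δ ≥ 2/3.

Eli; δ ≥ 2/3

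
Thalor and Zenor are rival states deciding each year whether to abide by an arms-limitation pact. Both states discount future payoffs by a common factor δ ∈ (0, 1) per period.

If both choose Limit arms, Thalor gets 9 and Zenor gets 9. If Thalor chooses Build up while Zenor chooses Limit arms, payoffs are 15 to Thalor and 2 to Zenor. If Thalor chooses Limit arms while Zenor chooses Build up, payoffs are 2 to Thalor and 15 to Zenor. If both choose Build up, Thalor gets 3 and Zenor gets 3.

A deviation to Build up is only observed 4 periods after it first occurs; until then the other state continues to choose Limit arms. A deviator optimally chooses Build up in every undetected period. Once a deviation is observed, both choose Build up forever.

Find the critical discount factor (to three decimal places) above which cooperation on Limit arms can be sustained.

The best deviation is to choose Build up for all 4 undetected periods, earning 15 each, then 3 forever once detected.
Deviation value: 15(1−δ^4)/(1−δ) + 3δ^4/(1−δ); cooperation value: 9/(1−δ).
IC: 9 ≥ 15(1−δ^4) + 3δ^4 = 15 − 12δ^4.
So δ^4 ≥ 6/12 = 1/2, giving δ ≥ (1/2)^(1/4) ≈ 0.841.

0.841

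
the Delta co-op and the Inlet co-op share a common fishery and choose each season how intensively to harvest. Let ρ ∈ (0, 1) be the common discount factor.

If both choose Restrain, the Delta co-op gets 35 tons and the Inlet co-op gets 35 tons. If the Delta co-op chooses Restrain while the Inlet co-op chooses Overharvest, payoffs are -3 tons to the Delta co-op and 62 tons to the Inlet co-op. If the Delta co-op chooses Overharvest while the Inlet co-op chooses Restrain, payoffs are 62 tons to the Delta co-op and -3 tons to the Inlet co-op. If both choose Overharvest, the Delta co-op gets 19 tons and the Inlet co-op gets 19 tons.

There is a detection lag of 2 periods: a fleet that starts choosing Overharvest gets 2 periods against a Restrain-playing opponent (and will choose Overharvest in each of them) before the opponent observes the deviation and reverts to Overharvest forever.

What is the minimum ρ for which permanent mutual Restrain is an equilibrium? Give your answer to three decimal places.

The best deviation is to choose Overharvest for all 2 undetected periods, earning 62 each, then 19 forever once detected.
Deviation value: 62(1−ρ^2)/(1−ρ) + 19ρ^2/(1−ρ); cooperation value: 35/(1−ρ).
IC: 35 ≥ 62(1−ρ^2) + 19ρ^2 = 62 − 43ρ^2.
So ρ^2 ≥ 27/43, giving ρ ≥ (27/43)^(1/2) ≈ 0.792.

0.792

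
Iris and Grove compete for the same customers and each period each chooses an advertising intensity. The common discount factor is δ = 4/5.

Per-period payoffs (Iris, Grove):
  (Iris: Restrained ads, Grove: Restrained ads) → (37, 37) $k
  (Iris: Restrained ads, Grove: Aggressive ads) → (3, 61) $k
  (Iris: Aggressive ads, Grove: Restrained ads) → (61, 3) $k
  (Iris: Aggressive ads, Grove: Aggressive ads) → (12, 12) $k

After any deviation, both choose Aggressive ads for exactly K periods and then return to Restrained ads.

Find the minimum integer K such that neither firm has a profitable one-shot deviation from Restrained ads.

Need Σ_{k=1}^{K} δ^k ≥ (61−37)/(37−12) = 0.9600 at δ = 4/5.
At K = 1 the sum is 0.8000 < 0.9600; at K = 2 it is 1.4400 ≥ 0.9600.
So the minimum punishment length is K = 2.

2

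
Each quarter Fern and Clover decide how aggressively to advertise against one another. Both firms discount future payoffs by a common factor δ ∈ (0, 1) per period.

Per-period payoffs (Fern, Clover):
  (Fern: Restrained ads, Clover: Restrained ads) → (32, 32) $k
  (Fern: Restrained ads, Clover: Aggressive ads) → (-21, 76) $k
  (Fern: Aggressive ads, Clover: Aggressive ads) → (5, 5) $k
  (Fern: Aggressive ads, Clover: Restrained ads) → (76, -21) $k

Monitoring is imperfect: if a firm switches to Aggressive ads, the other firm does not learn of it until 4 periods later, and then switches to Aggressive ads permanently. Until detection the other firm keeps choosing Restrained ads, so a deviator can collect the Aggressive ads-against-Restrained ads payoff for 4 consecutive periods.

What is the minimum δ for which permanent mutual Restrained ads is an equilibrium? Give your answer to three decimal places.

The best deviation is to choose Aggressive ads for all 4 undetected periods, earning 76 each, then 5 forever once detected.
Deviation value: 76(1−δ^4)/(1−δ) + 5δ^4/(1−δ); cooperation value: 32/(1−δ).
IC: 32 ≥ 76(1−δ^4) + 5δ^4 = 76 − 71δ^4.
So δ^4 ≥ 44/71, giving δ ≥ (44/71)^(1/4) ≈ 0.887.

0.887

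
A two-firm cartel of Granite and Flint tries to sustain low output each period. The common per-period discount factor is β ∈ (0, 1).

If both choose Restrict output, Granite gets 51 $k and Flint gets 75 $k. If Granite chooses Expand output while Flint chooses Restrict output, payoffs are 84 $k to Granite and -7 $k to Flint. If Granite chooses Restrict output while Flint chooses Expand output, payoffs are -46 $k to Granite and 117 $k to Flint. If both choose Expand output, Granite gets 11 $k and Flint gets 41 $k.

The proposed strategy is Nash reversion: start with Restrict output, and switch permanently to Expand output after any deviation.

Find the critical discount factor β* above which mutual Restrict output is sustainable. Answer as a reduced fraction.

Granite: cooperation gives 51 each period; deviation gives 84 once then 11 forever.
  51/(1−β) ≥ 84 + 11β/(1−β) ⇒ β ≥ 33/73.
Flint: cooperation gives 75 each period; deviation gives 117 once then 41 forever.
  β ≥ 42/76 = 21/38.
Both must hold, so the binding constraint is Flint's: β ≥ 21/38.

21/38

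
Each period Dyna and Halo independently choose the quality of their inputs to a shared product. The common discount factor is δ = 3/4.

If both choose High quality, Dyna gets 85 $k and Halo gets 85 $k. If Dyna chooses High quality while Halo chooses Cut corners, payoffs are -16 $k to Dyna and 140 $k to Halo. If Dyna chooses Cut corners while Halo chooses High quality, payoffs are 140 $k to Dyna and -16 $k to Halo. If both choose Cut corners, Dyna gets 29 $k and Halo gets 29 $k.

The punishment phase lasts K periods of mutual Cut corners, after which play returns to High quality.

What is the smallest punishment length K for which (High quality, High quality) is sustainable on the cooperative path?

Need Σ_{k=1}^{K} δ^k ≥ (140−85)/(85−29) = 0.9821 at δ = 3/4.
At K = 1 the sum is 0.7500 < 0.9821; at K = 2 it is 1.3125 ≥ 0.9821.
So the minimum punishment length is K = 2.

2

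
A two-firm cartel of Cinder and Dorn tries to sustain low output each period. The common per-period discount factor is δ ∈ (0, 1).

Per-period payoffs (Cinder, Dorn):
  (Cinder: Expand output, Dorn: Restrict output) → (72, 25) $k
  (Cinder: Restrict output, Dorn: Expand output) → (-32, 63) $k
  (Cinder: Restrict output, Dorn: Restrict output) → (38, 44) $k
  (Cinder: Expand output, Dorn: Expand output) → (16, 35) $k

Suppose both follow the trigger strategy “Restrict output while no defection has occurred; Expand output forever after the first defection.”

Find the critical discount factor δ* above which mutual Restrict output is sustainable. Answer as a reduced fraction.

19/28

For Cinder: deviation gain 72−38 = 34, per-period punishment loss 38−16 = 22. IC gives δ ≥ 34/56 = 17/28.
For Dorn: gain 19, loss 9 per period, so δ ≥ 19/28.
The tighter constraint is Dorn's, so cooperation needs δ ≥ 19/28.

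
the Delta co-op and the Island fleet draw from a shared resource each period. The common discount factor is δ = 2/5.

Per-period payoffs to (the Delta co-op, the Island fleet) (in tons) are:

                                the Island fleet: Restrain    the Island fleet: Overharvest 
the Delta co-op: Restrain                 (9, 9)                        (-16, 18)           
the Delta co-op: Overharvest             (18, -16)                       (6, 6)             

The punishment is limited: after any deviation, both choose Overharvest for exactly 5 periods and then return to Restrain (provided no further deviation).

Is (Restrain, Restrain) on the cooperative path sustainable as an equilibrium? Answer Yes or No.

No

Comparing payoff streams over the 6 periods until play realigns: cooperate → 9(1+δ+…+δ^5); deviate → 18 + 6(δ+…+δ^5).
Cooperation is sustained iff (9−6)(δ+…+δ^5) ≥ 18−9.
δ+…+δ^5 = 2/5·(1−(2/5)^5)/(1−2/5) = 0.6598, and (18−9)/(9−6) = 3.0000.
0.6598 < 3.0000, so cooperation is not sustainable.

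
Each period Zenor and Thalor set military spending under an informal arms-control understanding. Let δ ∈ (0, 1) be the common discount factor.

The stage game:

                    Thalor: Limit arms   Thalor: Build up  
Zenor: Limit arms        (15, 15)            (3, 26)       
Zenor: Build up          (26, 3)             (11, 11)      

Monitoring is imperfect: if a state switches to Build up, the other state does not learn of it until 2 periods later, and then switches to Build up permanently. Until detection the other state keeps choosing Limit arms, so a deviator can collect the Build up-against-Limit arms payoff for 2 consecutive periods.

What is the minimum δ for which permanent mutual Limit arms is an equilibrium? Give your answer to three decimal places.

0.856

A deviator earns 26 for 2 periods, then 11 forever; cooperating earns 15 forever. Multiplying the IC by (1−δ):
15 ≥ 26(1−δ^2) + 11δ^2, so 15·δ^2 ≥ 11 and δ^2 ≥ 11/15.
δ ≥ (11/15)^(1/2) ≈ 0.856.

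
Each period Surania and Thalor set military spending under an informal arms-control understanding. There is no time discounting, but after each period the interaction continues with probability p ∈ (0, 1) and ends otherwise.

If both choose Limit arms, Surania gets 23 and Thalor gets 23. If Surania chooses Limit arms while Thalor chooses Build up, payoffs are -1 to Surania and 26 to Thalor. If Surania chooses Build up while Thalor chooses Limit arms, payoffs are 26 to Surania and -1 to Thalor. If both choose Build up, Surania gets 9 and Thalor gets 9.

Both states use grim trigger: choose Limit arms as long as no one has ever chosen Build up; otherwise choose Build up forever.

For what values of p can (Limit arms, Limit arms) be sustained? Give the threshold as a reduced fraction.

With no time discounting, the continuation probability p plays the role of the discount factor.
Grim-trigger IC: 23/(1−p) ≥ 26 + 9p/(1−p) ⇒ p ≥ (26−23)/(26−9) = 3/17.

3/17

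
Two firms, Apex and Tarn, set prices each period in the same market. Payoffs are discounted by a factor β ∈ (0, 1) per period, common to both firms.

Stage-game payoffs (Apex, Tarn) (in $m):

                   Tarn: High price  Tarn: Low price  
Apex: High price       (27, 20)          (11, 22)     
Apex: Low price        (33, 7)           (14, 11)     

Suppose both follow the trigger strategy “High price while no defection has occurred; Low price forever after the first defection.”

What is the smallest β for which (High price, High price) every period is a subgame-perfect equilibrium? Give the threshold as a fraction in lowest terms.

For Apex: deviation gain 33−27 = 6, per-period punishment loss 27−14 = 13. IC gives β ≥ 6/19.
For Tarn: gain 2, loss 9 per period, so β ≥ 2/11.
The tighter constraint is Apex's, so cooperation needs β ≥ 6/19.

6/19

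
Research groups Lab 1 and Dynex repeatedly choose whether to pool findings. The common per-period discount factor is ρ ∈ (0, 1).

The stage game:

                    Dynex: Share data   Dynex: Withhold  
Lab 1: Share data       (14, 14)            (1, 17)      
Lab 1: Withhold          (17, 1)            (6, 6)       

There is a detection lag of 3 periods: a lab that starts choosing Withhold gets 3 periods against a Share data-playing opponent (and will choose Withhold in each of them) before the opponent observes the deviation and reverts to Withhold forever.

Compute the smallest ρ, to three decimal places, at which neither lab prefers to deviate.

0.648

Deviating for the 3 undetected periods gains 17−14 = 3 per period over cooperation, then loses 14−6 = 8 per period forever once punishment starts.
Gain: 3(1 + ρ + … + ρ^2); loss: 8·ρ^3/(1−ρ).
No profitable deviation ⇔ 3(1−ρ^3) ≤ 8·ρ^3, i.e. ρ^3 ≥ 3/(3+8) = 3/11.
Hence ρ ≥ (3/11)^(1/3) ≈ 0.648.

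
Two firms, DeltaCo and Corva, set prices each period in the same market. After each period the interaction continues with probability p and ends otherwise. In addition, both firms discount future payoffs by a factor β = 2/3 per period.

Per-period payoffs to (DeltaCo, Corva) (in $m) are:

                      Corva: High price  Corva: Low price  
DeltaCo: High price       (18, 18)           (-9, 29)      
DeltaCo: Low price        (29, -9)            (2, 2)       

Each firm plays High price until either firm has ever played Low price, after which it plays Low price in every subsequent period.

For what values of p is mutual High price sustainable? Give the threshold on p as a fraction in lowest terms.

Expected continuation weight on next period's payoff is β·p = 2/3·p, which plays the role of the discount factor.
Cooperation requires 2/3·p ≥ (29−18)/(29−2) = 11/27, hence p ≥ 11/18.

11/18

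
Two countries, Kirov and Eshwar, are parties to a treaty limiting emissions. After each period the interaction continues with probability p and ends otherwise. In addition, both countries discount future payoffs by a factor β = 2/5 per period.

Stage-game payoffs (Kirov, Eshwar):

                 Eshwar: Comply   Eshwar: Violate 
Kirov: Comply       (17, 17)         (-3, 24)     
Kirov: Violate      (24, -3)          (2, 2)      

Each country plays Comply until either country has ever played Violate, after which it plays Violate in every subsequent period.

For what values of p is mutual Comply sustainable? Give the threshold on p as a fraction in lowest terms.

35/44

With continuation probability p and discount β, the effective per-period discount factor is βp.
Grim-trigger IC: βp ≥ (24−17)/(24−2) = 7/22.
So p ≥ (7/22)/(2/5) = 35/44.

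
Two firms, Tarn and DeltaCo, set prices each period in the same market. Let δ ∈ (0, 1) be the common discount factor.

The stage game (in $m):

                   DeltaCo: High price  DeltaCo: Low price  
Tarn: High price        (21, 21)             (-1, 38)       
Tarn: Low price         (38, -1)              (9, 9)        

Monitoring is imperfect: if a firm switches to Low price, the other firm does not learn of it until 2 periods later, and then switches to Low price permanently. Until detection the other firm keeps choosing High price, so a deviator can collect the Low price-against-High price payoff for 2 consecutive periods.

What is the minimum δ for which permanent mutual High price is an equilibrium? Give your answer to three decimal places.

0.766

Deviating for the 2 undetected periods gains 38−21 = 17 per period over cooperation, then loses 21−9 = 12 per period forever once punishment starts.
Gain: 17(1 + δ + … + δ^1); loss: 12·δ^2/(1−δ).
No profitable deviation ⇔ 17(1−δ^2) ≤ 12·δ^2, i.e. δ^2 ≥ 17/(17+12) = 17/29.
Hence δ ≥ (17/29)^(1/2) ≈ 0.766.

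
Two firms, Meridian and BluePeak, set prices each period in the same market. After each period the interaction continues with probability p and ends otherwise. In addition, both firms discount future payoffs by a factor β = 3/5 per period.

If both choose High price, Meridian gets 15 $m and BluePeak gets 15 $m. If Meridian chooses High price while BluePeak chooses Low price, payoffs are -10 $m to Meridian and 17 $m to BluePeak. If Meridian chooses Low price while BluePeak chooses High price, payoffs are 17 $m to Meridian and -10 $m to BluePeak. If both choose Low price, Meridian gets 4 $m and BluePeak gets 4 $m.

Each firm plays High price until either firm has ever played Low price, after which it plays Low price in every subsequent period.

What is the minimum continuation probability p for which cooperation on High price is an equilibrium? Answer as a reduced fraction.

Expected continuation weight on next period's payoff is β·p = 3/5·p, which plays the role of the discount factor.
Cooperation requires 3/5·p ≥ (17−15)/(17−4) = 2/13, hence p ≥ 10/39.

10/39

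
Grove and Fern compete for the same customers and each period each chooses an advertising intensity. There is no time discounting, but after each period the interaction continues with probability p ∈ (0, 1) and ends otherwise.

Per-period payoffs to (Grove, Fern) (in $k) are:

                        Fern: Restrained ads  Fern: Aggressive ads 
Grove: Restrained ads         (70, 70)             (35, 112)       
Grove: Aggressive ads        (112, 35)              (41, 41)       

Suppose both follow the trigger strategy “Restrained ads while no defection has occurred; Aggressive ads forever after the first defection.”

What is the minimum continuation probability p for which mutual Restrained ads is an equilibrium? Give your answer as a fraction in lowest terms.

42/71

With no time discounting, the continuation probability p plays the role of the discount factor.
Grim-trigger IC: 70/(1−p) ≥ 112 + 41p/(1−p) ⇒ p ≥ (112−70)/(112−41) = 42/71.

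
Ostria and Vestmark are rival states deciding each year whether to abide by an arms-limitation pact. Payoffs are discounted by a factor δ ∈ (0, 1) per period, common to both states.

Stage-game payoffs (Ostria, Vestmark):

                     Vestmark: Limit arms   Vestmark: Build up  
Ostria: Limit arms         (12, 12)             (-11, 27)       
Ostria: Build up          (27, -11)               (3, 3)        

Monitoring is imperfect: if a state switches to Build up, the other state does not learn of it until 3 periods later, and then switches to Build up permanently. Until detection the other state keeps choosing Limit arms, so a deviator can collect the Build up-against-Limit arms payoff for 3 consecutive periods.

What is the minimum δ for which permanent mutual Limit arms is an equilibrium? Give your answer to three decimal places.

0.855

The best deviation is to choose Build up for all 3 undetected periods, earning 27 each, then 3 forever once detected.
Deviation value: 27(1−δ^3)/(1−δ) + 3δ^3/(1−δ); cooperation value: 12/(1−δ).
IC: 12 ≥ 27(1−δ^3) + 3δ^3 = 27 − 24δ^3.
So δ^3 ≥ 15/24 = 5/8, giving δ ≥ (5/8)^(1/3) ≈ 0.855.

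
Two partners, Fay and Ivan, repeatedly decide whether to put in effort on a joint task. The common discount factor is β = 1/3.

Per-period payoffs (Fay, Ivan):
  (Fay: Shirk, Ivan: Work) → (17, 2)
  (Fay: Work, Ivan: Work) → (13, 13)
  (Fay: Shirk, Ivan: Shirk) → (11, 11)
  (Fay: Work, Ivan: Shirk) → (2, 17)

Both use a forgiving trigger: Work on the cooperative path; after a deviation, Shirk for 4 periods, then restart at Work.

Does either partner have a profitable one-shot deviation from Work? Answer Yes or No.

Yes

Comparing payoff streams over the 5 periods until play realigns: cooperate → 13(1+β+…+β^4); deviate → 17 + 11(β+…+β^4).
Cooperation is sustained iff (13−11)(β+…+β^4) ≥ 17−13.
β+…+β^4 = 1/3·(1−(1/3)^4)/(1−1/3) = 0.4938, and (17−13)/(13−11) = 2.0000.
0.4938 < 2.0000, so cooperation is not sustainable.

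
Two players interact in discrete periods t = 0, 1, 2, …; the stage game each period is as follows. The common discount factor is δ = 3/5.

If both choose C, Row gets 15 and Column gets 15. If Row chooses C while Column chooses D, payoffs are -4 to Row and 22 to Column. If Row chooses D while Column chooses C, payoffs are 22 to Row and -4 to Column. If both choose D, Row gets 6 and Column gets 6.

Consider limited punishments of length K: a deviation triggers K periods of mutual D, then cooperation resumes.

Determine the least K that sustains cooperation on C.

No profitable deviation requires (15−6)(δ+…+δ^K) ≥ 22−15, i.e. δ+…+δ^K ≥ 7/9 ≈ 0.7778.
With δ = 3/5, the partial sums are K=1: 0.6000, K=2: 0.9600.
K = 2 is the first length at which the sum reaches 0.7778.

2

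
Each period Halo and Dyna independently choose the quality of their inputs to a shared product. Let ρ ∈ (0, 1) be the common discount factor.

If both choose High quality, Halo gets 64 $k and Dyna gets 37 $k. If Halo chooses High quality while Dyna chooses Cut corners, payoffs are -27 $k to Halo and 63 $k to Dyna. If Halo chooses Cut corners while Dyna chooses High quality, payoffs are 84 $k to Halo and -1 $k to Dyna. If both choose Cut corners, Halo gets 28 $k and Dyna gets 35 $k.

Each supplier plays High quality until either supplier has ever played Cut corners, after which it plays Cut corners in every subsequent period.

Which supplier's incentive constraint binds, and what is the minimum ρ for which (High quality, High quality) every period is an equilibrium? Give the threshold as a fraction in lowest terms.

Dyna; ρ ≥ 13/14

For Halo: deviation gain 84−64 = 20, per-period punishment loss 64−28 = 36. IC gives ρ ≥ 20/56 = 5/14.
For Dyna: gain 26, loss 2 per period, so ρ ≥ 26/28 = 13/14.
The tighter constraint is Dyna's, so cooperation needs ρ ≥ 13/14.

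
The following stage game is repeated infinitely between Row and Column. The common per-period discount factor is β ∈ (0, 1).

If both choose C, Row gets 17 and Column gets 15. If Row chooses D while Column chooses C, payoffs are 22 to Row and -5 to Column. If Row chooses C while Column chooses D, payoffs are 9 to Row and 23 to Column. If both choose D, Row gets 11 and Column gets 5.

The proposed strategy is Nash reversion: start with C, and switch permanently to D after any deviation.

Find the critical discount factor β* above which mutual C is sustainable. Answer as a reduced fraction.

For Row: deviation gain 22−17 = 5, per-period punishment loss 17−11 = 6. IC gives β ≥ 5/11.
For Column: gain 8, loss 10 per period, so β ≥ 8/18 = 4/9.
The tighter constraint is Row's, so cooperation needs β ≥ 5/11.

5/11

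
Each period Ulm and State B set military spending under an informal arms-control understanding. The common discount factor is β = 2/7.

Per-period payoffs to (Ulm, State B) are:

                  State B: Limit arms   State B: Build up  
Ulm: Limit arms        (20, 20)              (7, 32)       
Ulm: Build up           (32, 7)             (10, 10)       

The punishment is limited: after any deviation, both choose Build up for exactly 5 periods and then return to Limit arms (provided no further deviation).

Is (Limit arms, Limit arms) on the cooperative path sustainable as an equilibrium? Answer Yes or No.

A one-shot deviation gives 32 now, then 10 for 5 periods, then back to 20.
Gain from deviating: (32−20) today; loss: (20−10) in each of the next 5 periods.
No-deviation condition: (20−10)(β+…+β^5) ≥ 32−20, i.e. β+…+β^5 ≥ 6/5.
At β = 2/7: β+…+β^5 = 0.3992 < 1.2000.
So cooperation is not sustainable.

No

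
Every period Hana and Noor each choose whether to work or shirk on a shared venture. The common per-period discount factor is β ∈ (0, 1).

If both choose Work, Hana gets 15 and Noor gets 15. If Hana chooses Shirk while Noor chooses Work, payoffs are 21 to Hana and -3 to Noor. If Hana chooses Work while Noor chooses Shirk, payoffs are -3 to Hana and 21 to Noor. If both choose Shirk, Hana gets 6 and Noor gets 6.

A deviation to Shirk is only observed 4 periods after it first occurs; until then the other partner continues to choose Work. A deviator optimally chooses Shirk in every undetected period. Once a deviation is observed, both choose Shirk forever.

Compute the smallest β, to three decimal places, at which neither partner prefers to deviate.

0.795

Deviating for the 4 undetected periods gains 21−15 = 6 per period over cooperation, then loses 15−6 = 9 per period forever once punishment starts.
Gain: 6(1 + β + … + β^3); loss: 9·β^4/(1−β).
No profitable deviation ⇔ 6(1−β^4) ≤ 9·β^4, i.e. β^4 ≥ 6/(6+9) = 2/5.
Hence β ≥ (2/5)^(1/4) ≈ 0.795.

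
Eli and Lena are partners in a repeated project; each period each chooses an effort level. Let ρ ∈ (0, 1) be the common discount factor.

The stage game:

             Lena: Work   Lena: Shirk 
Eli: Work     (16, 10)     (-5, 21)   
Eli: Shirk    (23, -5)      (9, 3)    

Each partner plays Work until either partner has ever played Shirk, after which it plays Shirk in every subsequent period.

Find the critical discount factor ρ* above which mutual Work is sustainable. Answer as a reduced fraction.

Eli's threshold: (23−16)/(23−9) = 1/2.
Lena's threshold: (21−10)/(21−3) = 11/18.
1/2 < 11/18, so Lena binds and ρ* = 11/18.

11/18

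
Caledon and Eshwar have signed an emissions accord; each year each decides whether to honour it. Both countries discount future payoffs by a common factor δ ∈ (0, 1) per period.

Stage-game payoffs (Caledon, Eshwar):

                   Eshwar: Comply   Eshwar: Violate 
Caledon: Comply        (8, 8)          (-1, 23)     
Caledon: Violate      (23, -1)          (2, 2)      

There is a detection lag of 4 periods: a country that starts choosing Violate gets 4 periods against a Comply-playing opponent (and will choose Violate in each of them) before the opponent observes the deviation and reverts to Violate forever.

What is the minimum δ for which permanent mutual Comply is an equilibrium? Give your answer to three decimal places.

0.919

Deviating for the 4 undetected periods gains 23−8 = 15 per period over cooperation, then loses 8−2 = 6 per period forever once punishment starts.
Gain: 15(1 + δ + … + δ^3); loss: 6·δ^4/(1−δ).
No profitable deviation ⇔ 15(1−δ^4) ≤ 6·δ^4, i.e. δ^4 ≥ 15/(15+6) = 5/7.
Hence δ ≥ (5/7)^(1/4) ≈ 0.919.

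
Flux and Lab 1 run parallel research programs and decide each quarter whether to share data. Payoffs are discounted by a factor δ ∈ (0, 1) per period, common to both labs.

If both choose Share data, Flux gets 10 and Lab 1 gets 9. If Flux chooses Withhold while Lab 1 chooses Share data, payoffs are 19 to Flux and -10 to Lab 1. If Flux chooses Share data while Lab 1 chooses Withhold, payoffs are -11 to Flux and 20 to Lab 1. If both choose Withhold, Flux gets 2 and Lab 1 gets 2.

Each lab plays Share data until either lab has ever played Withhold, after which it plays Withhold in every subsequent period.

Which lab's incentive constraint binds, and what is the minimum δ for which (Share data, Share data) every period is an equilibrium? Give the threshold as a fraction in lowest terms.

Lab 1; δ ≥ 11/18

Flux: cooperation gives 10 each period; deviation gives 19 once then 2 forever.
  10/(1−δ) ≥ 19 + 2δ/(1−δ) ⇒ δ ≥ 9/17.
Lab 1: cooperation gives 9 each period; deviation gives 20 once then 2 forever.
  δ ≥ 11/18.
Both must hold, so the binding constraint is Lab 1's: δ ≥ 11/18.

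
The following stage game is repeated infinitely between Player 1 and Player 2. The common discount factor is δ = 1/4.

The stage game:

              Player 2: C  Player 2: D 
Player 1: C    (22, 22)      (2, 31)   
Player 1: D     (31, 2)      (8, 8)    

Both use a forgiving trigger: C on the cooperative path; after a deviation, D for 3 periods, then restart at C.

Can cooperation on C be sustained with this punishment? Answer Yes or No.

No

IC: δ+…+δ^3 ≥ (31−22)/(22−8) = 9/14.
At δ = 1/4: partial sum = 0.3281 < 0.6429. Cooperation not sustainable.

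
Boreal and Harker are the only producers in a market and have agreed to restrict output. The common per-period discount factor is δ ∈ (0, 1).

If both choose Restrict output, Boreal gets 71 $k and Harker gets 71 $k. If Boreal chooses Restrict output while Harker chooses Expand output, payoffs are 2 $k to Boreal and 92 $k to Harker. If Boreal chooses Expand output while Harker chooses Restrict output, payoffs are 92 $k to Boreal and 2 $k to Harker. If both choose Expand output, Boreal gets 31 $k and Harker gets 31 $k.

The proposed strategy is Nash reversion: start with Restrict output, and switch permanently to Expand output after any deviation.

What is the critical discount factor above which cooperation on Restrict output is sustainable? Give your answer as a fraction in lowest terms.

21/61

Cooperation forever yields 71 each period: 71/(1−δ).
Deviating yields 92 once, then 31 forever: 92 + 31δ/(1−δ).
No profitable deviation requires 71/(1−δ) ≥ 92 + 31δ/(1−δ).
Multiplying by (1−δ): 71 ≥ 92(1−δ) + 31δ = 92 − 61δ.
So 61δ ≥ 21, i.e. δ ≥ 21/61.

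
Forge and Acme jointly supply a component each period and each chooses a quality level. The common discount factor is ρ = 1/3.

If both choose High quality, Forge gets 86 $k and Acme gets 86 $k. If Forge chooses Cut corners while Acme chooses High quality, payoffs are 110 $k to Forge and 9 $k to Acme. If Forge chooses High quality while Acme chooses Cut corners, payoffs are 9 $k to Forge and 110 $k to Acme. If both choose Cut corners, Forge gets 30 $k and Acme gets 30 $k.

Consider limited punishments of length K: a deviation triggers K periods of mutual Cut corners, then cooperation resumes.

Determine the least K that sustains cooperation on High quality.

IC: ρ(1−ρ^K)/(1−ρ) ≥ (110−86)/(86−30) = 3/7.
With ρ = 1/3: need 1 − ρ^K ≥ 3/7·(1−1/3)/(1/3), i.e. ρ^K ≤ 0.1429.
Since (1/3)^1 = 0.3333 and (1/3)^2 = 0.1111, the smallest such K is 2.

2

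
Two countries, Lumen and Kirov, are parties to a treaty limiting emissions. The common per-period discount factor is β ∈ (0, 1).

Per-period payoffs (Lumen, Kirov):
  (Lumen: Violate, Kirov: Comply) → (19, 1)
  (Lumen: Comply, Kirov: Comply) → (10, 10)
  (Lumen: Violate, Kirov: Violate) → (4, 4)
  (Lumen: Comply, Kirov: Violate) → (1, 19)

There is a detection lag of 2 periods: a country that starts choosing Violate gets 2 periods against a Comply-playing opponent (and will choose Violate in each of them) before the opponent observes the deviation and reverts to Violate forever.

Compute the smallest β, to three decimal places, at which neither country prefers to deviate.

The best deviation is to choose Violate for all 2 undetected periods, earning 19 each, then 4 forever once detected.
Deviation value: 19(1−β^2)/(1−β) + 4β^2/(1−β); cooperation value: 10/(1−β).
IC: 10 ≥ 19(1−β^2) + 4β^2 = 19 − 15β^2.
So β^2 ≥ 9/15 = 3/5, giving β ≥ (3/5)^(1/2) ≈ 0.775.

0.775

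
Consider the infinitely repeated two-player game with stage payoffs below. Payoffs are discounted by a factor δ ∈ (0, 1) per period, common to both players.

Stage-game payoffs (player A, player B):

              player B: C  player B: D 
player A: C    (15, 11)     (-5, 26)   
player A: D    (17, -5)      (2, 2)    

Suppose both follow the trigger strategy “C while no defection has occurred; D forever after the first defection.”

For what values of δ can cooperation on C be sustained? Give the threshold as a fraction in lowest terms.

5/8

player A: cooperation gives 15 each period; deviation gives 17 once then 2 forever.
  15/(1−δ) ≥ 17 + 2δ/(1−δ) ⇒ δ ≥ 2/15.
player B: cooperation gives 11 each period; deviation gives 26 once then 2 forever.
  δ ≥ 15/24 = 5/8.
Both must hold, so the binding constraint is player B's: δ ≥ 5/8.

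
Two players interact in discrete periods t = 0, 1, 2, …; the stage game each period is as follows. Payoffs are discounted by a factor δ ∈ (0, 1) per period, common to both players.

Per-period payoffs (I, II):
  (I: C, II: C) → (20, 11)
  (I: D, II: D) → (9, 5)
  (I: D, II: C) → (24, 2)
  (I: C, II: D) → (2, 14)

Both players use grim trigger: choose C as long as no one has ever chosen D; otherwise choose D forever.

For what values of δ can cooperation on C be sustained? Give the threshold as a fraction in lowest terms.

I: cooperation gives 20 each period; deviation gives 24 once then 9 forever.
  20/(1−δ) ≥ 24 + 9δ/(1−δ) ⇒ δ ≥ 4/15.
II: cooperation gives 11 each period; deviation gives 14 once then 5 forever.
  δ ≥ 3/9 = 1/3.
Both must hold, so the binding constraint is II's: δ ≥ 1/3.

1/3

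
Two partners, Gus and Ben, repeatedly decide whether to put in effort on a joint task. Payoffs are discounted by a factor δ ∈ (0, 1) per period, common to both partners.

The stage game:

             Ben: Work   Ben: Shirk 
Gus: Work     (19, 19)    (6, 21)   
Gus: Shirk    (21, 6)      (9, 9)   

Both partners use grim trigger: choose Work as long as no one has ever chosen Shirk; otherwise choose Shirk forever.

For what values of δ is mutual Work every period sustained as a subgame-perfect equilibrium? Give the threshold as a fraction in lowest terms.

1/6

Cooperation forever yields 19 each period: 19/(1−δ).
Deviating yields 21 once, then 9 forever: 21 + 9δ/(1−δ).
No profitable deviation requires 19/(1−δ) ≥ 21 + 9δ/(1−δ).
Multiplying by (1−δ): 19 ≥ 21(1−δ) + 9δ = 21 − 12δ.
So 12δ ≥ 2, i.e. δ ≥ 2/12 = 1/6.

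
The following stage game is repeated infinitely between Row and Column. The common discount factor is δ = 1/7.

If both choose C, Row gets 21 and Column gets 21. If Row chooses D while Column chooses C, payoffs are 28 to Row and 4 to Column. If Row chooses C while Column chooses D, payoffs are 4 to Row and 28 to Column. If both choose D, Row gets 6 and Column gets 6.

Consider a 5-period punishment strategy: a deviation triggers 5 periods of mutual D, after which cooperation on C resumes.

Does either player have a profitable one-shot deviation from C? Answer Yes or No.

Yes

IC: δ+…+δ^5 ≥ (28−21)/(21−6) = 7/15.
At δ = 1/7: partial sum = 0.1667 < 0.4667. Cooperation not sustainable.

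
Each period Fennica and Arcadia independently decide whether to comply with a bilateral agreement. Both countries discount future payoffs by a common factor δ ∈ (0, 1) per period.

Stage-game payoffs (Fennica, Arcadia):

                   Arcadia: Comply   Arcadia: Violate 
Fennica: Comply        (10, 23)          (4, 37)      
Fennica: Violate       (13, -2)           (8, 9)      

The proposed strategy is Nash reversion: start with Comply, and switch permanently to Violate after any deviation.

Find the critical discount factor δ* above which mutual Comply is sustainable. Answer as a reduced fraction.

Fennica: cooperation gives 10 each period; deviation gives 13 once then 8 forever.
  10/(1−δ) ≥ 13 + 8δ/(1−δ) ⇒ δ ≥ 3/5.
Arcadia: cooperation gives 23 each period; deviation gives 37 once then 9 forever.
  δ ≥ 14/28 = 1/2.
Both must hold, so the binding constraint is Fennica's: δ ≥ 3/5.

3/5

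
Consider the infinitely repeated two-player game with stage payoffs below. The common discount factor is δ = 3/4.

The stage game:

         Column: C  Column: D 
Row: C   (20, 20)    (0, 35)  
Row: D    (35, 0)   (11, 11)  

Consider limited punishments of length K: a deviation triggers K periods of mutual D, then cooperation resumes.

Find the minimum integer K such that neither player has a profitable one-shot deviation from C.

IC: δ(1−δ^K)/(1−δ) ≥ (35−20)/(20−11) = 5/3.
With δ = 3/4: need 1 − δ^K ≥ 5/3·(1−3/4)/(3/4), i.e. δ^K ≤ 0.4444.
Since (3/4)^2 = 0.5625 and (3/4)^3 = 0.4219, the smallest such K is 3.

3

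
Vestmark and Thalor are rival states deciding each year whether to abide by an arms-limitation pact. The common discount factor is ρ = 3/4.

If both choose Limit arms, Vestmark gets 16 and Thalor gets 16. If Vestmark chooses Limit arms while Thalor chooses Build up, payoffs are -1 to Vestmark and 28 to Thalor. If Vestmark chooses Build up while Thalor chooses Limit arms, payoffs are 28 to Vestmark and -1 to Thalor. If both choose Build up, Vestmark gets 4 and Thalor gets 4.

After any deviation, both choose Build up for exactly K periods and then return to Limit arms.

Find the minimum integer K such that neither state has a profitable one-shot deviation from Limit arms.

2

No profitable deviation requires (16−4)(ρ+…+ρ^K) ≥ 28−16, i.e. ρ+…+ρ^K ≥ 1 ≈ 1.0000.
With ρ = 3/4, the partial sums are K=1: 0.7500, K=2: 1.3125.
K = 2 is the first length at which the sum reaches 1.0000.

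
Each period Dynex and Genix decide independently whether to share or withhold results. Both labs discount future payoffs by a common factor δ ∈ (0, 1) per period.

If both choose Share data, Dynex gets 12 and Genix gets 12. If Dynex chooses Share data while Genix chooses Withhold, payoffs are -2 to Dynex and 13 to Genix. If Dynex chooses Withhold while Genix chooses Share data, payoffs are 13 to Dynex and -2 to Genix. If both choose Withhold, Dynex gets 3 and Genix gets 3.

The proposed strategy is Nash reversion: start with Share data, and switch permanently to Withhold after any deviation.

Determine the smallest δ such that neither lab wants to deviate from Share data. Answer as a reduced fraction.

1/10

12/(1−δ) ≥ 13 + 3δ/(1−δ)
12 ≥ 13 − 10δ
δ ≥ 1/10.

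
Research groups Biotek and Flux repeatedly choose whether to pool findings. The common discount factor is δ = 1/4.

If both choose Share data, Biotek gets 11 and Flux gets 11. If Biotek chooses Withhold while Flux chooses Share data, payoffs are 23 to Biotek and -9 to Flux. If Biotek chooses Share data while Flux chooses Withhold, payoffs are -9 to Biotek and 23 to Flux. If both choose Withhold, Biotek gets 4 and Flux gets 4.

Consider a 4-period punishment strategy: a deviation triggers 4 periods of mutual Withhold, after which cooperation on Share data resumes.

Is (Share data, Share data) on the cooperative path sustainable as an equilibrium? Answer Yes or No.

IC: δ+…+δ^4 ≥ (23−11)/(11−4) = 12/7.
At δ = 1/4: partial sum = 0.3320 < 1.7143. Cooperation not sustainable.

No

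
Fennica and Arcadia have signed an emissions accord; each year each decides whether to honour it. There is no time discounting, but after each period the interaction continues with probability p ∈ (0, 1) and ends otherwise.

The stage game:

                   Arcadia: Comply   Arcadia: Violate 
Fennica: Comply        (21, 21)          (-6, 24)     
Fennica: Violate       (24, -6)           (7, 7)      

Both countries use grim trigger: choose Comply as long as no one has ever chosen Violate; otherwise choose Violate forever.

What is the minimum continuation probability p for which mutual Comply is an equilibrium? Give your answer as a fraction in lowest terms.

3/17

Expected cooperation value is 21 + p·21 + p²·21 + … = 21/(1−p); deviation gives 24 + p·7/(1−p).
21 ≥ 24(1−p) + 7p ⇒ 17p ≥ 3 ⇒ p ≥ 3/17.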